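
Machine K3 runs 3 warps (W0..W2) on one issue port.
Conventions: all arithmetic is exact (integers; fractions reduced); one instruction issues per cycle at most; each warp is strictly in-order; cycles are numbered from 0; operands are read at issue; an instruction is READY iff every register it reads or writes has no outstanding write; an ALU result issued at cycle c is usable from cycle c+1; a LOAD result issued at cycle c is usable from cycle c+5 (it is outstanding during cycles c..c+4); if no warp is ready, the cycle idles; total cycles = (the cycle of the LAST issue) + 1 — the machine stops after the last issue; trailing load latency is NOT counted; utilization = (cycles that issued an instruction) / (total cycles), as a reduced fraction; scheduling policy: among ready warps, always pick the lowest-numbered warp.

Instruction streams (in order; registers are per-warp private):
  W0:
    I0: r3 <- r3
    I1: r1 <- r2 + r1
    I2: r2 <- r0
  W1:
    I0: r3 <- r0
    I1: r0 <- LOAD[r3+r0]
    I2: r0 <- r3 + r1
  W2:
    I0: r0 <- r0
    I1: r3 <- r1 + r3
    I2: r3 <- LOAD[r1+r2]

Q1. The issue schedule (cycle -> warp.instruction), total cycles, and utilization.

cycle 0: W0.I0
cycle 1: W0.I1
cycle 2: W0.I2
cycle 3: W1.I0
cycle 4: W1.I1
cycle 5: W2.I0
cycle 6: W2.I1
cycle 7: W2.I2
cycle 8: idle
cycle 9: W1.I2

Answer: 10 cycles, utilization 9/10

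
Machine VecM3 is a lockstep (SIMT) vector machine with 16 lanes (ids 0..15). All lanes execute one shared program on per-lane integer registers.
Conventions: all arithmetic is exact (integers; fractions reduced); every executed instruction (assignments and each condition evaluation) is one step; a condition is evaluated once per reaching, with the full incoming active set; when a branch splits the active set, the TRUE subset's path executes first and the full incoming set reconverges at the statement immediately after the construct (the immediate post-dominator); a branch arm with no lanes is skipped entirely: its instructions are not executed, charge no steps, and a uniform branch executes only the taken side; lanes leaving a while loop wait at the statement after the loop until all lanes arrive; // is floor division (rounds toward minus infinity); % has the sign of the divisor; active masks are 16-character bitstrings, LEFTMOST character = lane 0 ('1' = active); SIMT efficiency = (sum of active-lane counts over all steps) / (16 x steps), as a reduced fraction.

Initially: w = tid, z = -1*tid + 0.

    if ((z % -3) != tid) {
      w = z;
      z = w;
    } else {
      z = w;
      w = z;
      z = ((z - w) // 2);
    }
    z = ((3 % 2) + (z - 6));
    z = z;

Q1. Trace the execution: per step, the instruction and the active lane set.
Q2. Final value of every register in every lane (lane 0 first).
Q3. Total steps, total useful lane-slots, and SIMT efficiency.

step 0: eval ((z % -3) != tid)       1111111111111111
step 1: w <- z                       0111111111111111
step 2: z <- w                       0111111111111111
step 3: z <- w                       1000000000000000
step 4: w <- z                       1000000000000000
step 5: z <- ((z - w) // 2)          1000000000000000
step 6: z <- ((3 % 2) + (z - 6))     1111111111111111
step 7: z <- z                       1111111111111111

Answer: 8 steps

w: 0,-1,-2,-3,-4,-5,-6,-7,-8,-9,-10,-11,-12,-13,-14,-15
z: -5,-6,-7,-8,-9,-10,-11,-12,-13,-14,-15,-16,-17,-18,-19,-20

steps = 8; useful = 81; efficiency = 81/128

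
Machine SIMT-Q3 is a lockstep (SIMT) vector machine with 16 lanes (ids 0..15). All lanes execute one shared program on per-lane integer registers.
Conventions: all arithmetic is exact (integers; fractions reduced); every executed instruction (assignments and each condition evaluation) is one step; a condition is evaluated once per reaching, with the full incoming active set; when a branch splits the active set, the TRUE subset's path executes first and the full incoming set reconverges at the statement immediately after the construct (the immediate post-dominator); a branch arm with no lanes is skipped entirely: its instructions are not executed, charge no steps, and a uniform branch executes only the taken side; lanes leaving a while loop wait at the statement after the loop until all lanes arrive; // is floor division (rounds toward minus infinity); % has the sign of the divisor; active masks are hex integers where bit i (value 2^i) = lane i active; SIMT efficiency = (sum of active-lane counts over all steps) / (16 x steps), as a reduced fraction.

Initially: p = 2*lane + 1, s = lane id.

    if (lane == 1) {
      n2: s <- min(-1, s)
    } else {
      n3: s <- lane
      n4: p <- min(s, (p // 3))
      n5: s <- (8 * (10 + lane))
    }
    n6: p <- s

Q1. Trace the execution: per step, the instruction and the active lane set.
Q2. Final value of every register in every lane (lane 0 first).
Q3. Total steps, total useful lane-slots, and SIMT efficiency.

step 0: eval (lane == 1)             0xffff
step 1: s <- min(-1, s)              0x0002
step 2: s <- lane                    0xfffd
step 3: p <- min(s, (p // 3))        0xfffd
step 4: s <- (8 * (10 + lane))       0xfffd
step 5: p <- s                       0xffff

Answer: 6 steps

p: 80,-1,96,104,112,120,128,136,144,152,160,168,176,184,192,200
s: 80,-1,96,104,112,120,128,136,144,152,160,168,176,184,192,200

steps = 6; useful = 78; efficiency = 78/96 = 13/16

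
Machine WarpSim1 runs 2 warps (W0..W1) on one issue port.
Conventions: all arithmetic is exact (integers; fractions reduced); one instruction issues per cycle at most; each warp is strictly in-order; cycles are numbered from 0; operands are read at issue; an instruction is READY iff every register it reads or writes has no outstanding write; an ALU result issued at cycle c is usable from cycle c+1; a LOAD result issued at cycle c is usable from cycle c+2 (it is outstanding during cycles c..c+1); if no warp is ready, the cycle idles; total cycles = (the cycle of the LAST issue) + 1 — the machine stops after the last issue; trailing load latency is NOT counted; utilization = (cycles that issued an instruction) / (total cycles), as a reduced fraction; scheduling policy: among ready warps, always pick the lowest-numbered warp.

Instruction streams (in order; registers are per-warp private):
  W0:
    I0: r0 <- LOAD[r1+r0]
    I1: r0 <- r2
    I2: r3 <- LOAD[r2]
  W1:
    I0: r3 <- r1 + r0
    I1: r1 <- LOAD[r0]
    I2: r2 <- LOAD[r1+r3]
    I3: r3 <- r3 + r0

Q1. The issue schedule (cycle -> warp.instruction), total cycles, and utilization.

cycle 0: W0.I0
cycle 1: W1.I0
cycle 2: W0.I1
cycle 3: W0.I2
cycle 4: W1.I1
cycle 5: idle
cycle 6: W1.I2
cycle 7: W1.I3

Answer: 8 cycles, utilization 7/8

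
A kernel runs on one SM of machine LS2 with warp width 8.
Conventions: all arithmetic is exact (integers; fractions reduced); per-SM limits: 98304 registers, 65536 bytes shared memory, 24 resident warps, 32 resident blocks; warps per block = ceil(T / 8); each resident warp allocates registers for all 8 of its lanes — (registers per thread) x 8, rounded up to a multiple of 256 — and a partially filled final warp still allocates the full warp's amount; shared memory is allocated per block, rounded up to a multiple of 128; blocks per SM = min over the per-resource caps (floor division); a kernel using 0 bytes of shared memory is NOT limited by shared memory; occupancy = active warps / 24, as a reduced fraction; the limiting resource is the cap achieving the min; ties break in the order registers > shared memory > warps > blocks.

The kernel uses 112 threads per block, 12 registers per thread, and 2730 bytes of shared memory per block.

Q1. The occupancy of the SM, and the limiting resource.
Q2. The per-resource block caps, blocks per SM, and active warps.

Answer: occupancy 7/12, limited by warps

registers: 27 blocks
shared memory: 23 blocks
warps: 1 block
blocks: 32 blocks

Answer: 1 block, 14 active warps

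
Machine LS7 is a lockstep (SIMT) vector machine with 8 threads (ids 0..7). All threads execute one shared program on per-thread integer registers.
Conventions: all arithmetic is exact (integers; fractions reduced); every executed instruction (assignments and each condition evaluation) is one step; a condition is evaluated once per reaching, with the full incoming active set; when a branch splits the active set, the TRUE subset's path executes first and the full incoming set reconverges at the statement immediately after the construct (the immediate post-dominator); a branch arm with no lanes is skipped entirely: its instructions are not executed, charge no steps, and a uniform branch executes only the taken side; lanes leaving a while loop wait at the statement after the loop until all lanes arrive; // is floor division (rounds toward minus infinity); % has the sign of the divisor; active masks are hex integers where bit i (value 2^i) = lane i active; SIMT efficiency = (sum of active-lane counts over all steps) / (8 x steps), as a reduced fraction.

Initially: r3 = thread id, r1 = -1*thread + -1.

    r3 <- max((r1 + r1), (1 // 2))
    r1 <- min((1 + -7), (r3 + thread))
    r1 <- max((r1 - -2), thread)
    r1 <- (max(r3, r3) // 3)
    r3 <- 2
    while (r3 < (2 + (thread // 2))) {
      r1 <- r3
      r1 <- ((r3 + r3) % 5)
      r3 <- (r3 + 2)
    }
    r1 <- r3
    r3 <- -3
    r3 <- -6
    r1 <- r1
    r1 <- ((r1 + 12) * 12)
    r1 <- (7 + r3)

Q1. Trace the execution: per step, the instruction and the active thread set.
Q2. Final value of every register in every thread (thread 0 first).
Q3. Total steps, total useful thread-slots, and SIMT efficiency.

step 0: r3 <- max((r1 + r1), (1 // 2)) 0xff
step 1: r1 <- min((1 + -7), (r3 + thread)) 0xff
step 2: r1 <- max((r1 - -2), thread) 0xff
step 3: r1 <- (max(r3, r3) // 3)     0xff
step 4: r3 <- 2                      0xff
step 5: eval (r3 < (2 + (thread // 2))) 0xff
step 6: r1 <- r3                     0xfc
step 7: r1 <- ((r3 + r3) % 5)        0xfc
step 8: r3 <- (r3 + 2)               0xfc
step 9: eval (r3 < (2 + (thread // 2))) 0xfc
step 10: r1 <- r3                     0xc0
step 11: r1 <- ((r3 + r3) % 5)        0xc0
step 12: r3 <- (r3 + 2)               0xc0
step 13: eval (r3 < (2 + (thread // 2))) 0xc0
step 14: r1 <- r3                     0xff
step 15: r3 <- -3                     0xff
step 16: r3 <- -6                     0xff
step 17: r1 <- r1                     0xff
step 18: r1 <- ((r1 + 12) * 12)       0xff
step 19: r1 <- (7 + r3)               0xff

Answer: 20 steps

r3: -6,-6,-6,-6,-6,-6,-6,-6
r1: 1,1,1,1,1,1,1,1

steps = 20; useful = 128; efficiency = 128/160 = 4/5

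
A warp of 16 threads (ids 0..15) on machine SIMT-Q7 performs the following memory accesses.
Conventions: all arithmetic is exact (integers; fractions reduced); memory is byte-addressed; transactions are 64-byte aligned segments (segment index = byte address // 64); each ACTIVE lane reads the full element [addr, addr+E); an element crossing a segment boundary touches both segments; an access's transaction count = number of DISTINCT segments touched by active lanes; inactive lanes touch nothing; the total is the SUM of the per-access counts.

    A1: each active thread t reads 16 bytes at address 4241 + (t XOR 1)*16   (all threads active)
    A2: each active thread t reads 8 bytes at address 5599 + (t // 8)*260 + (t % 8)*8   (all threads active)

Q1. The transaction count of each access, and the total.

A1: 5 transactions
A2: 4 transactions

Answer: 5,4; total 9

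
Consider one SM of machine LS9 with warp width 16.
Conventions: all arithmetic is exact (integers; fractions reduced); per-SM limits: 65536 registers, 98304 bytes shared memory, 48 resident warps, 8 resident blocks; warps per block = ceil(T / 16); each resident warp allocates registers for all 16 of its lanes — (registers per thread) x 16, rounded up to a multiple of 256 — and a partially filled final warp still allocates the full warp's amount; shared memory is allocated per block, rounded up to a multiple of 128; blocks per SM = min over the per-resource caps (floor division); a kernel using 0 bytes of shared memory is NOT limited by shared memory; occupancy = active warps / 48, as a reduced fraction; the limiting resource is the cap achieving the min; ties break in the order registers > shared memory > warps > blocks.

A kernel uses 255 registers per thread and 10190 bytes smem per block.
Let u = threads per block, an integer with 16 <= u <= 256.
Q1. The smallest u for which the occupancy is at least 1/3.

Answer: u = 17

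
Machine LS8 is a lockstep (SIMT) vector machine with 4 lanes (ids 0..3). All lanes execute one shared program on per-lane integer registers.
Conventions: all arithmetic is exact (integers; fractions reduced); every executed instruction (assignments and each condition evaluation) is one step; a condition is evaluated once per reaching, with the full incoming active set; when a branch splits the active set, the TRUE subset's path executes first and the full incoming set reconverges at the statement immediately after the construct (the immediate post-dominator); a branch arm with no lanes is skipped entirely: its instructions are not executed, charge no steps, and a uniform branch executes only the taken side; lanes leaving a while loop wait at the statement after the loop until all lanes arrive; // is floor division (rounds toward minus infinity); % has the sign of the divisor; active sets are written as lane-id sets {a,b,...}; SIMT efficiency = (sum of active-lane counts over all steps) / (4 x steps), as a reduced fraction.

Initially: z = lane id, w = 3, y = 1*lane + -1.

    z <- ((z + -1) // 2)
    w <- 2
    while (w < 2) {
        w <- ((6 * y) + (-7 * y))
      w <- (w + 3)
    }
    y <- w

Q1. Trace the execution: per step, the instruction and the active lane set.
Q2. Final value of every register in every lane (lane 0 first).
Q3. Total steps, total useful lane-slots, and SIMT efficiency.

step 0: z <- ((z + -1) // 2)         {0,1,2,3}
step 1: w <- 2                       {0,1,2,3}
step 2: eval (w < 2)                 {0,1,2,3}
step 3: y <- w                       {0,1,2,3}

Answer: 4 steps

z: -1,0,0,1
w: 2,2,2,2
y: 2,2,2,2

steps = 4; useful = 16; efficiency = 16/16 = 1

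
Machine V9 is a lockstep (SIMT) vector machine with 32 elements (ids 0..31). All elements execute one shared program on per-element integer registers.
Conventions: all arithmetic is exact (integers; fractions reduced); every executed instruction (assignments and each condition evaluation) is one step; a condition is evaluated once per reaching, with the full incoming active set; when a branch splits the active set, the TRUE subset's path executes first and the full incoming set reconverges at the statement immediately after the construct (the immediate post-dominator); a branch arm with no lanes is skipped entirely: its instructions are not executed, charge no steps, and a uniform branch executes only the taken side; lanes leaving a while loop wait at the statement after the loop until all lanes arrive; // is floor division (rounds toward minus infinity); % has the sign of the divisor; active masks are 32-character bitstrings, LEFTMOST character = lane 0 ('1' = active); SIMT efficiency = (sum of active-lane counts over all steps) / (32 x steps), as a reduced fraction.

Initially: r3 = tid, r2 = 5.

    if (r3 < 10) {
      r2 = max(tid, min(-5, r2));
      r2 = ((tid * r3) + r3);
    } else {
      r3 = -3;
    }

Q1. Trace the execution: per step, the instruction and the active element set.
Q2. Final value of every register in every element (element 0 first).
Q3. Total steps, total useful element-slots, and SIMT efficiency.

step 0: eval (r3 < 10)               11111111111111111111111111111111
step 1: r2 <- max(tid, min(-5, r2))  11111111110000000000000000000000
step 2: r2 <- ((tid * r3) + r3)      11111111110000000000000000000000
step 3: r3 <- -3                     00000000001111111111111111111111

Answer: 4 steps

r3: 0,1,2,3,4,5,6,7,8,9,-3,-3,-3,-3,-3,-3,-3,-3,-3,-3,-3,-3,-3,-3,-3,-3,-3,-3,-3,-3,-3,-3
r2: 0,2,6,12,20,30,42,56,72,90,5,5,5,5,5,5,5,5,5,5,5,5,5,5,5,5,5,5,5,5,5,5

steps = 4; useful = 74; efficiency = 74/128 = 37/64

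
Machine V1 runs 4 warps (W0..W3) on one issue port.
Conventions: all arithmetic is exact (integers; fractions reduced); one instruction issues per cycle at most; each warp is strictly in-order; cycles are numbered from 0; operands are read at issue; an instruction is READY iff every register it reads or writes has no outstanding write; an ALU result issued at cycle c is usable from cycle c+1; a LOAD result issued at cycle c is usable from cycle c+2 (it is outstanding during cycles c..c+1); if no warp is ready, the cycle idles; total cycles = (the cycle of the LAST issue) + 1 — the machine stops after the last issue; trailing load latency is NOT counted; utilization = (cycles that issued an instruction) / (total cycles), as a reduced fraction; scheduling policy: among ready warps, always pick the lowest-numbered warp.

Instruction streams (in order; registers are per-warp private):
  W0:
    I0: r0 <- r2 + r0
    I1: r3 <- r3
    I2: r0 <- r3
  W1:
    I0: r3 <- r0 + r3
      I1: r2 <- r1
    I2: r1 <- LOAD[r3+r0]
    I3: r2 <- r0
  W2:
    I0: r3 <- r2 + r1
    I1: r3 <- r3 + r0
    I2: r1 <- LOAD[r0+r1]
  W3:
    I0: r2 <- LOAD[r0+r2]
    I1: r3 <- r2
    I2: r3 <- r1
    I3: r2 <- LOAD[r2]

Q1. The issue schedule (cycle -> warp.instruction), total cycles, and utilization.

cycle 0: W0.I0
cycle 1: W0.I1
cycle 2: W0.I2
cycle 3: W1.I0
cycle 4: W1.I1
cycle 5: W1.I2
cycle 6: W1.I3
cycle 7: W2.I0
cycle 8: W2.I1
cycle 9: W2.I2
cycle 10: W3.I0
cycle 11: idle
cycle 12: W3.I1
cycle 13: W3.I2
cycle 14: W3.I3

Answer: 15 cycles, utilization 14/15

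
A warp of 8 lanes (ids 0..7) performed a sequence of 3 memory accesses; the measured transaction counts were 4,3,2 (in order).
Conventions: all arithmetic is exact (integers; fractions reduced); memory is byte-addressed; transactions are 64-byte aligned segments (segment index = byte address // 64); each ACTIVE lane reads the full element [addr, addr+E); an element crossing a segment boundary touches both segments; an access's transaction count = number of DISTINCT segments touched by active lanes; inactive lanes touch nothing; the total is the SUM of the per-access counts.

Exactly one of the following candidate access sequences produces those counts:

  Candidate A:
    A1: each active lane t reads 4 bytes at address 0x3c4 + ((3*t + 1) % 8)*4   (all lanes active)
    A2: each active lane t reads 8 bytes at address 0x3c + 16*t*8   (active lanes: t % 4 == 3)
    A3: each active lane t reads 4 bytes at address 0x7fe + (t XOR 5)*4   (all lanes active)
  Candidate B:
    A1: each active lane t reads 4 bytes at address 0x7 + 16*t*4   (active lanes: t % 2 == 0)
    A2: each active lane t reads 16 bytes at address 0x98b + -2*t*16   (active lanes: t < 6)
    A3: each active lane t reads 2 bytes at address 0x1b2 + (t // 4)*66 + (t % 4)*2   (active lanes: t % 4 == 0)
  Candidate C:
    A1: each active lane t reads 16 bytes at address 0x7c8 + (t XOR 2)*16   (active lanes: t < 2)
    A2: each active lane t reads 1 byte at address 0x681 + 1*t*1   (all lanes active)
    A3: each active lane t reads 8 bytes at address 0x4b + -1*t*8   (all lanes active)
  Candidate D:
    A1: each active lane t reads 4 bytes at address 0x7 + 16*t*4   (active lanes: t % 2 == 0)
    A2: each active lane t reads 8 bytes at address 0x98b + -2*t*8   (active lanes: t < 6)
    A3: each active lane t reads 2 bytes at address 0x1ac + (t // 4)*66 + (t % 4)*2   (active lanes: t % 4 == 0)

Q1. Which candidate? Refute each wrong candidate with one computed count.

A: A1 gives 1 transaction, not 4
B: A2 gives 4 transactions, not 3
C: A1 gives 2 transactions, not 4
D: all counts match (4,3,2)

Answer: D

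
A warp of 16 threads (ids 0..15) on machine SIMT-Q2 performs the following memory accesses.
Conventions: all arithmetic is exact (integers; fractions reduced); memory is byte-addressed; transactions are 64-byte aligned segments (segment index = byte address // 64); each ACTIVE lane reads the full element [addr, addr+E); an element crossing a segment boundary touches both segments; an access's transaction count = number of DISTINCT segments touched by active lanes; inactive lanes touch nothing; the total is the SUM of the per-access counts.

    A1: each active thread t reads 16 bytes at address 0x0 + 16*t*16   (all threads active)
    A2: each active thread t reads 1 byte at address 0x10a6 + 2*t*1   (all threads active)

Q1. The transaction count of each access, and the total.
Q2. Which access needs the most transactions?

A1: 16 transactions
A2: 2 transactions

Answer: 16,2; total 18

Answer: A1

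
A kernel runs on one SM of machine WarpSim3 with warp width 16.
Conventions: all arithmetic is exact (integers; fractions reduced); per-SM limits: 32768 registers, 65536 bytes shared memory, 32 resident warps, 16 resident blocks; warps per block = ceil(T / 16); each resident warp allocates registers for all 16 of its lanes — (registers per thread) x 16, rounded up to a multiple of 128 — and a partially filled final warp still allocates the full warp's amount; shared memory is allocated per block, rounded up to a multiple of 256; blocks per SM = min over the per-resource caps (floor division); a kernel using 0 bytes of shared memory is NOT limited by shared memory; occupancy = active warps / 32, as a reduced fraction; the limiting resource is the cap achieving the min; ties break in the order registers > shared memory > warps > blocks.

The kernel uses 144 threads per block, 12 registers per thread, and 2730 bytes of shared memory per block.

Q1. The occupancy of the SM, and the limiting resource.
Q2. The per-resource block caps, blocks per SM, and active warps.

Answer: occupancy 27/32, limited by warps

registers: 14 blocks
shared memory: 23 blocks
warps: 3 blocks
blocks: 16 blocks

Answer: 3 blocks, 27 active warps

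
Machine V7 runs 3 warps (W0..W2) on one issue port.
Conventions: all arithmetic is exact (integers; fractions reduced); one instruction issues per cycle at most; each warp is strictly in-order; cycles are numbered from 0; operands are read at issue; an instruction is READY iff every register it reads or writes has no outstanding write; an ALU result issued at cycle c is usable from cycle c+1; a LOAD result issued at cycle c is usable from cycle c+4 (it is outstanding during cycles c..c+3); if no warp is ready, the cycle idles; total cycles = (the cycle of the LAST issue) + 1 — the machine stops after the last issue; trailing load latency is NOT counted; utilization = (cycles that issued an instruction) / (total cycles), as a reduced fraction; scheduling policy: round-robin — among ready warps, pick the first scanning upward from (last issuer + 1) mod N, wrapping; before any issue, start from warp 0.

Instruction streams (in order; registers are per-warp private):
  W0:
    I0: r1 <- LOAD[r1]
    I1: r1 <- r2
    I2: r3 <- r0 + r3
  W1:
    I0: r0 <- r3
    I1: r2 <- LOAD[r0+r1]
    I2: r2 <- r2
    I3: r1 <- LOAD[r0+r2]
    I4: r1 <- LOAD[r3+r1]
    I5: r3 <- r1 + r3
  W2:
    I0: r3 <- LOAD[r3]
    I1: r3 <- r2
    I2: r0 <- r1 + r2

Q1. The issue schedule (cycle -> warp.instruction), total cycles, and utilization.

cycle 0: W0.I0
cycle 1: W1.I0
cycle 2: W2.I0
cycle 3: W1.I1
cycle 4: W0.I1
cycle 5: W0.I2
cycle 6: W2.I1
cycle 7: W1.I2
cycle 8: W2.I2
cycle 9: W1.I3
cycle 10: idle
cycle 11: idle
cycle 12: idle
cycle 13: W1.I4
cycle 14: idle
cycle 15: idle
cycle 16: idle
cycle 17: W1.I5

Answer: 18 cycles, utilization 2/3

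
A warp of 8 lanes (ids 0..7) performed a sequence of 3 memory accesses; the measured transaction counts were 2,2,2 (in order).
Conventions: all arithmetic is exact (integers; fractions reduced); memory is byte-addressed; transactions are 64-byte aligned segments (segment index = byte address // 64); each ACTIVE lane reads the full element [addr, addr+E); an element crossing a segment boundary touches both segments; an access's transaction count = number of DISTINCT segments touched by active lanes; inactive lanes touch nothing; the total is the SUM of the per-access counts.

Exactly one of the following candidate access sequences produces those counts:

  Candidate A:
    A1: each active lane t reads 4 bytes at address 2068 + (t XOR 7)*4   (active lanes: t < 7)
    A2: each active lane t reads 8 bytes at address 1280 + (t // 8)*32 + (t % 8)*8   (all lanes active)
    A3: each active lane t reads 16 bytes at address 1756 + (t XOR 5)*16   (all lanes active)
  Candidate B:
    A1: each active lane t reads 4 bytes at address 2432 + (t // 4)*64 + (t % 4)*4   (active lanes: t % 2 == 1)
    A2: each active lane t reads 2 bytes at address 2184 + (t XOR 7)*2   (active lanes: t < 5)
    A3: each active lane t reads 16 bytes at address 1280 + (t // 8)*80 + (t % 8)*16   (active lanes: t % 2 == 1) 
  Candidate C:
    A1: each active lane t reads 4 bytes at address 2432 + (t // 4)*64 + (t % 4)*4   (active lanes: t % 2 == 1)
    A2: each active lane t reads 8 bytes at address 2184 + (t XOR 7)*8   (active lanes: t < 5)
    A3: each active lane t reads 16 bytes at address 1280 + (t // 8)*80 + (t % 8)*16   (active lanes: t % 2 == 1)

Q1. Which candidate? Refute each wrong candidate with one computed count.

A: A1 gives 1 transaction, not 2
B: A2 gives 1 transaction, not 2
C: all counts match (2,2,2)

Answer: C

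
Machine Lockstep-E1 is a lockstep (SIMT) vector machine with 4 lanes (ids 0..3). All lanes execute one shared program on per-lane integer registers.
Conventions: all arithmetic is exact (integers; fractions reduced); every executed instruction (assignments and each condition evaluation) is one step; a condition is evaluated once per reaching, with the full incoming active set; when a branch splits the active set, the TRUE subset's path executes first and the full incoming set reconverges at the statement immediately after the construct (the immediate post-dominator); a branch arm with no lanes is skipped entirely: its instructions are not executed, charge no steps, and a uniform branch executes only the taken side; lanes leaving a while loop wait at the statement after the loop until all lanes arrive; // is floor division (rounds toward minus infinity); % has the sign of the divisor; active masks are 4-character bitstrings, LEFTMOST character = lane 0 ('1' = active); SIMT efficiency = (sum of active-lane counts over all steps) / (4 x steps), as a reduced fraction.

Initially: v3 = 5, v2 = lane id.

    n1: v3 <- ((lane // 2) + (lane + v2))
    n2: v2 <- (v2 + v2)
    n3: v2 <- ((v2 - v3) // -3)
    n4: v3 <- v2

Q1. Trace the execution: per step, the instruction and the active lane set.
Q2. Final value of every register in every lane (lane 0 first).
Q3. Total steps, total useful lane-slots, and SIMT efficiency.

step 0: v3 <- ((lane // 2) + (lane + v2)) 1111
step 1: v2 <- (v2 + v2)              1111
step 2: v2 <- ((v2 - v3) // -3)      1111
step 3: v3 <- v2                     1111

Answer: 4 steps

v3: 0,0,0,0
v2: 0,0,0,0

steps = 4; useful = 16; efficiency = 16/16 = 1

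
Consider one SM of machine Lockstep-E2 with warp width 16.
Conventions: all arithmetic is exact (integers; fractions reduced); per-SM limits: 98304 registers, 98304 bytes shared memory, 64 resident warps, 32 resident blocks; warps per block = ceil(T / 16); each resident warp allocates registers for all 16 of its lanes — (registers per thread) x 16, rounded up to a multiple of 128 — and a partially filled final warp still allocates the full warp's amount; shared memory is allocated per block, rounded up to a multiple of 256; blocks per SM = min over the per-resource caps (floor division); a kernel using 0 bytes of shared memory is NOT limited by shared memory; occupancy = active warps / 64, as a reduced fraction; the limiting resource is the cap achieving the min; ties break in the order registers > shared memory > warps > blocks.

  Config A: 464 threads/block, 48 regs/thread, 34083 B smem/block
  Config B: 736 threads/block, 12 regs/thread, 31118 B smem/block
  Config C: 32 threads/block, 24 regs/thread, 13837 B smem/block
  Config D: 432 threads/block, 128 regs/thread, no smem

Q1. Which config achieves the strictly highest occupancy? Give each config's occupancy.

occupancies: A 29/32, B 23/32, C 3/16, D 27/64

Answer: A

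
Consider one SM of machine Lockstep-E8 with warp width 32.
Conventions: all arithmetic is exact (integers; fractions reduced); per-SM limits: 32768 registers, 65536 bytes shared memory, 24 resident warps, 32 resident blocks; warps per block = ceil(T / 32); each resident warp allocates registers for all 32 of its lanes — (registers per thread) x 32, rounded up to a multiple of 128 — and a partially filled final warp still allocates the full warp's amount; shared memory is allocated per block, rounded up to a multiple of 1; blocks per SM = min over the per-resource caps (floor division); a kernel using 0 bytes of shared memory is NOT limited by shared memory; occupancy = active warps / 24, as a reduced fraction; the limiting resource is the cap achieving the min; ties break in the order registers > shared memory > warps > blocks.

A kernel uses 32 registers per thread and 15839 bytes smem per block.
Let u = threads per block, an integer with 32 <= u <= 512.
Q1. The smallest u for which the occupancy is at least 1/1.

Answer: u = 161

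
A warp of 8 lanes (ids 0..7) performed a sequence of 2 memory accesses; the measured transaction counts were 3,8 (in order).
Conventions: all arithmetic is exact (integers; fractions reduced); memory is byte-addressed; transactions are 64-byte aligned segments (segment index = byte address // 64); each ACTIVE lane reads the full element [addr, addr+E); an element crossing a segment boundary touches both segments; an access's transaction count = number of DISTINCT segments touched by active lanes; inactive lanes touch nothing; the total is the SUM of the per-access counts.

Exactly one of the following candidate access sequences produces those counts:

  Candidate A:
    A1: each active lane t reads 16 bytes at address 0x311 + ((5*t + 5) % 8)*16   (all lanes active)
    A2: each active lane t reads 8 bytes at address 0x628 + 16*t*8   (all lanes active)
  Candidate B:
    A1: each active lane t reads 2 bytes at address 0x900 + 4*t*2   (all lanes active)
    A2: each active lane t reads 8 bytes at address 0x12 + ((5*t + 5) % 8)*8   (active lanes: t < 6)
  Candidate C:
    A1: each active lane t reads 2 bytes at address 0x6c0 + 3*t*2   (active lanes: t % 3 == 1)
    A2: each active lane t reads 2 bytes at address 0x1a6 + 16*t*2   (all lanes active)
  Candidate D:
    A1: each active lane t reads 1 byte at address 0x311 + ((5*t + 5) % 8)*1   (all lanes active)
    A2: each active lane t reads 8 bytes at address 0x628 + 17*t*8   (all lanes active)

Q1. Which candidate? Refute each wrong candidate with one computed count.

B: A1 gives 1 transaction, not 3
C: A1 gives 1 transaction, not 3
D: A1 gives 1 transaction, not 3
A: all counts match (3,8)

Answer: A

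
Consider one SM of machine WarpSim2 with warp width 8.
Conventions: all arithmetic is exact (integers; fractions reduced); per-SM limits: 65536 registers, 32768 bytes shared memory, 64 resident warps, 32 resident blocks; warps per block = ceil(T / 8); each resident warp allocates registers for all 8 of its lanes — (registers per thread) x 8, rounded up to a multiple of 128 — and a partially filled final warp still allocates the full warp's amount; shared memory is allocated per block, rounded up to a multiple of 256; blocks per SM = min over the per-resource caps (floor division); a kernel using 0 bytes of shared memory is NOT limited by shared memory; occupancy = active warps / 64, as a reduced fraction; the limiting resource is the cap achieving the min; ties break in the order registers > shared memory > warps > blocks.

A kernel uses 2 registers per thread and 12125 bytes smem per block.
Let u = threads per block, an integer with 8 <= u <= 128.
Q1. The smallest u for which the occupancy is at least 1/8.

Answer: u = 25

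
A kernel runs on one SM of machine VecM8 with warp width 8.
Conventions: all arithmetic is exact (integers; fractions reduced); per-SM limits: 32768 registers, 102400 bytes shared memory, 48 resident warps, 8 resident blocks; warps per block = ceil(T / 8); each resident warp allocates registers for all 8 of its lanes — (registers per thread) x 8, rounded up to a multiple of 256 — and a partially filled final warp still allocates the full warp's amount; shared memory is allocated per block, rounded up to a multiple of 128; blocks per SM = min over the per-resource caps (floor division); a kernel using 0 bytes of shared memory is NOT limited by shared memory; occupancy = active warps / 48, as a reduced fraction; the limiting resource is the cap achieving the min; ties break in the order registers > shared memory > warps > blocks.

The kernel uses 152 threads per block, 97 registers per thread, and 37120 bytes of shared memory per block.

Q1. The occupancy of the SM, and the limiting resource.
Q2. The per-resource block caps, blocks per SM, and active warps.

Answer: occupancy 19/48, limited by registers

registers: 1 block
shared memory: 2 blocks
warps: 2 blocks
blocks: 8 blocks

Answer: 1 block, 19 active warps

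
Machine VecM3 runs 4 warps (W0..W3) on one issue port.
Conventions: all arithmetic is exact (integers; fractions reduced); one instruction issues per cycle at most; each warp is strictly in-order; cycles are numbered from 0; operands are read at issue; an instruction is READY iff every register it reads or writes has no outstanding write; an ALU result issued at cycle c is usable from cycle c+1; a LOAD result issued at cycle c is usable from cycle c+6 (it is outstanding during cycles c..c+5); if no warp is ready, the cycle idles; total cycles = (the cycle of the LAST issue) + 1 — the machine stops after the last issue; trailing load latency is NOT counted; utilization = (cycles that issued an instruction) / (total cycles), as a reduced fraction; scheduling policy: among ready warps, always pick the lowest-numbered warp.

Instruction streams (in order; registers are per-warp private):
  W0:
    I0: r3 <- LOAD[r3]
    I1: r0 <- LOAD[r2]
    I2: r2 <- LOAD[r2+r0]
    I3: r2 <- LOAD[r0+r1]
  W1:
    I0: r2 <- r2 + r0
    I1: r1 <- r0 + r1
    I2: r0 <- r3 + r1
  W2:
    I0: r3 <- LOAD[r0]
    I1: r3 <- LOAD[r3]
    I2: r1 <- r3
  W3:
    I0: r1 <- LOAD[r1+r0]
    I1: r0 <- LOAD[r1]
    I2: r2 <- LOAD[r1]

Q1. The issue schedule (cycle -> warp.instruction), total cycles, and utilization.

cycle 0: W0.I0
cycle 1: W0.I1
cycle 2: W1.I0
cycle 3: W1.I1
cycle 4: W1.I2
cycle 5: W2.I0
cycle 6: W3.I0
cycle 7: W0.I2
cycle 8: idle
cycle 9: idle
cycle 10: idle
cycle 11: W2.I1
cycle 12: W3.I1
cycle 13: W0.I3
cycle 14: W3.I2
cycle 15: idle
cycle 16: idle
cycle 17: W2.I2

Answer: 18 cycles, utilization 13/18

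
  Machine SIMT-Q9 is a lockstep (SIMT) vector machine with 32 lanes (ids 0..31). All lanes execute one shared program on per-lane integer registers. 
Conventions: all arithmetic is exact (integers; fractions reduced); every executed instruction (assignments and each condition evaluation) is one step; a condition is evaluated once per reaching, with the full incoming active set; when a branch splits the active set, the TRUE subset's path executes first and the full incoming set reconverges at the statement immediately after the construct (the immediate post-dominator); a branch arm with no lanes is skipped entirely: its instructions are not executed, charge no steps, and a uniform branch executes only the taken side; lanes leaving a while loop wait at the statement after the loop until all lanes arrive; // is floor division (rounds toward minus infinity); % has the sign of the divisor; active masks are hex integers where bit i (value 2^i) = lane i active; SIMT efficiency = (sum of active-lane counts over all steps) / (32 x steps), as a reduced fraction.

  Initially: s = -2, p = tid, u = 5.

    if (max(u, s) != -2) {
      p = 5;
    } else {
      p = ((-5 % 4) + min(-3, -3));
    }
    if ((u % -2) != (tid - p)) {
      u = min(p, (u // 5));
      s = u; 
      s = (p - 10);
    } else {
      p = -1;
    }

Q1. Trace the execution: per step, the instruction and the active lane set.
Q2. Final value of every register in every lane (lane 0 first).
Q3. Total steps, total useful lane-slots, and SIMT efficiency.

step 0: eval (max(u, s) != -2)       0xffffffff
step 1: p <- 5                       0xffffffff
step 2: eval ((u % -2) != (tid - p)) 0xffffffff
step 3: u <- min(p, (u // 5))        0xffffffef
step 4: s <- u                       0xffffffef
step 5: s <- (p - 10)                0xffffffef
step 6: p <- -1                      0x00000010

Answer: 7 steps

s: -5,-5,-5,-5,-2,-5,-5,-5,-5,-5,-5,-5,-5,-5,-5,-5,-5,-5,-5,-5,-5,-5,-5,-5,-5,-5,-5,-5,-5,-5,-5,-5
p: 5,5,5,5,-1,5,5,5,5,5,5,5,5,5,5,5,5,5,5,5,5,5,5,5,5,5,5,5,5,5,5,5
u: 1,1,1,1,5,1,1,1,1,1,1,1,1,1,1,1,1,1,1,1,1,1,1,1,1,1,1,1,1,1,1,1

steps = 7; useful = 190; efficiency = 190/224 = 95/112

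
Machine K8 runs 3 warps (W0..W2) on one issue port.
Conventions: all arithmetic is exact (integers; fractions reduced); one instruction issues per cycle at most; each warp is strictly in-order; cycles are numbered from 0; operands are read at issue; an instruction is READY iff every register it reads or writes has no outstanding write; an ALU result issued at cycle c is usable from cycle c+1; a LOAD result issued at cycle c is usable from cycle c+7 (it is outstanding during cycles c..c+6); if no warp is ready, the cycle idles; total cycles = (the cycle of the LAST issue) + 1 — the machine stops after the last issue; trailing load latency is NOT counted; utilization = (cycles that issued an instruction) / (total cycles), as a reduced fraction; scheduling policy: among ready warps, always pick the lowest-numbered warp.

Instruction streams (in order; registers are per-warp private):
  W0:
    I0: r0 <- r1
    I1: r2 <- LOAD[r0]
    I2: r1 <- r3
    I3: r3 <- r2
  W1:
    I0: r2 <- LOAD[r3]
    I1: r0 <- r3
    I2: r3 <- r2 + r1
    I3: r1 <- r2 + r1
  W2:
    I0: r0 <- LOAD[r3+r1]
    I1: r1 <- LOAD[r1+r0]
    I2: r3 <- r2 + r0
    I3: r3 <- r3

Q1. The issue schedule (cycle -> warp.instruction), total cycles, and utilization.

cycle 0: W0.I0
cycle 1: W0.I1
cycle 2: W0.I2
cycle 3: W1.I0
cycle 4: W1.I1
cycle 5: W2.I0
cycle 6: idle
cycle 7: idle
cycle 8: W0.I3
cycle 9: idle
cycle 10: W1.I2
cycle 11: W1.I3
cycle 12: W2.I1
cycle 13: W2.I2
cycle 14: W2.I3

Answer: 15 cycles, utilization 4/5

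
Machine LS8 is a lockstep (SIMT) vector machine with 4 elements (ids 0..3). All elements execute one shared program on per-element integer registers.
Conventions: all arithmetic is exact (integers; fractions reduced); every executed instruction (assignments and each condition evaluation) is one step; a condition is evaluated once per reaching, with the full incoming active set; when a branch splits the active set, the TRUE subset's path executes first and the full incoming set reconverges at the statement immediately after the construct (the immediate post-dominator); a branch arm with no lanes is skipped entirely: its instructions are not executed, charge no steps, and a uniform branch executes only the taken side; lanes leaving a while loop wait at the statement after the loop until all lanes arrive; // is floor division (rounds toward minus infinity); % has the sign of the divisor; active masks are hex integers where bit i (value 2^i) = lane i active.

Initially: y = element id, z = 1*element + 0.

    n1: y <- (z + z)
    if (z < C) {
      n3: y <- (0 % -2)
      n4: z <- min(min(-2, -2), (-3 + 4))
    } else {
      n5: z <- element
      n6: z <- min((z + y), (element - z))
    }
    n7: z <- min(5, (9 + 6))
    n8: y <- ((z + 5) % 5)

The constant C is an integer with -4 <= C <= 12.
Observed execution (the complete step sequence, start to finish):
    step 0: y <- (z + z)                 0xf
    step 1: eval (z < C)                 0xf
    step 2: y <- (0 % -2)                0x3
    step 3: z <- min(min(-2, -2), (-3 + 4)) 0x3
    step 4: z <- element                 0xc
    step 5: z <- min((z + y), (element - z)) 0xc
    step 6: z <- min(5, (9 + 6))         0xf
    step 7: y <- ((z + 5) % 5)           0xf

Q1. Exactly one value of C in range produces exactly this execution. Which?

Answer: C = 2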